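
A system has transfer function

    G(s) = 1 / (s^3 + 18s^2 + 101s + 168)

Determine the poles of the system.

s = -3, -8, -7

The poles are the roots of the denominator s^3 + 18s^2 + 101s + 168 = 0.
Trying s = -3: the polynomial evaluates to 0, so (s + 3) is a factor.
Dividing out leaves s^2 + 15s + 56 = 0.
Factoring the quadratic: (s + 8)(s + 7) = 0.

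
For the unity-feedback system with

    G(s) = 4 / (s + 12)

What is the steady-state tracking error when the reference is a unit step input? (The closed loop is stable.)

e_ss = 0.7500

G(s) has no poles at the origin.
This is a Type 0 system. Kp = lim_{s→0} G(s) = 4/12 = 1/3.
e_ss = 1/(1 + Kp) = 1/(1 + 1/3) = 3/4 ≈ 0.7500.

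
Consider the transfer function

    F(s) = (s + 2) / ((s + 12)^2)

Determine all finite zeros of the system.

Set the numerator to zero: s + 2 = 0.
So s = -2.

s = -2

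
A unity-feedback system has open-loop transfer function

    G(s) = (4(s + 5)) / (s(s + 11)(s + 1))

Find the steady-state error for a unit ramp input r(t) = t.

e_ss = 0.5500

G(s) has one pole at the origin.
This is a Type 1 system. Kv = lim_{s→0} s·G(s) = 20/11.
e_ss = 1/Kv = 1/(20/11) = 11/20 ≈ 0.5500.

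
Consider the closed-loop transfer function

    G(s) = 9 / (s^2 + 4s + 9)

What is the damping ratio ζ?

ζ ≈ 0.6667

Compare the denominator to the standard form s^2 + 2ζωₙs + ωₙ².
ωₙ² = 9, so ωₙ = 3 rad/s.
2ζωₙ = 4, so ζ = 4/(2·3) ≈ 0.6667.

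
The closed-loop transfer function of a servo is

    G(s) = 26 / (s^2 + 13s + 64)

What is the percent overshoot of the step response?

%OS ≈ 1.25%

Comparing s^2 + 13s + 64 to s^2 + 2ζωₙs + ωₙ²: ωₙ = 8 rad/s and ζ = 13/(2·8) = 0.8125.
%OS = 100·exp(−πζ/√(1−ζ²)) = 100·exp(−π·0.8125/√(1−0.8125²)) ≈ 1.25%.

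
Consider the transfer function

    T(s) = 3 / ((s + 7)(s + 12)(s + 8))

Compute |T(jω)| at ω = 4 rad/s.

|T(j4)| ≈ 0.003289

Substitute s = j4: numerator = 3, denominator = 240 + j880.
|T(j4)| = |3| / |240 + j880| = 3 / 912.14 ≈ 0.003289.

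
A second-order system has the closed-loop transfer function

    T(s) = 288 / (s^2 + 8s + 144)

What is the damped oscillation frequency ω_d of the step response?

Comparing s^2 + 8s + 144 to s^2 + 2ζωₙs + ωₙ²: ωₙ = 12 rad/s and ζ = 8/(2·12) ≈ 0.3333.
ζωₙ = 8/2 = 4, so ω_d = ωₙ√(1−ζ²) = √(ωₙ² − (ζωₙ)²) = √(144 − 4²) = √128 ≈ 11.31 rad/s.

ω_d ≈ 11.31 rad/s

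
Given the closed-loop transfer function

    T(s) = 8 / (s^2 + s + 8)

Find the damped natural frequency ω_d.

Comparing s^2 + s + 8 to s^2 + 2ζωₙs + ωₙ²: ωₙ = √8 ≈ 2.828 rad/s and ζ = 1/(2·√8) ≈ 0.1768.
ζωₙ = 1/2 = 0.5, so ω_d = ωₙ√(1−ζ²) = √(ωₙ² − (ζωₙ)²) = √(8 − 0.5²) = √7.75 ≈ 2.784 rad/s.

ω_d ≈ 2.784 rad/s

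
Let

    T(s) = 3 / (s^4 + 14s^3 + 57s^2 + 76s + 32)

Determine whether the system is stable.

stable

The denominator s^4 + 14s^3 + 57s^2 + 76s + 32 factors as (s + 1)^2(s + 4)(s + 8), giving poles at s = -1, -4, -8, -1.
Since all poles lie strictly in the left half-plane, the system is stable.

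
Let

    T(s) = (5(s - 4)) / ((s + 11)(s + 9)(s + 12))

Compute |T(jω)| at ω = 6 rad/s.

|T(j6)| ≈ 0.01983

Substitute s = j6: numerator = -20 + j30, denominator = 36 + j1818.
|T(j6)| = |-20 + j30| / |36 + j1818| = 36.056 / 1818.4 ≈ 0.01983.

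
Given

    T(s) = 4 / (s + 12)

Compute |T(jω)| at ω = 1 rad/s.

Substitute s = j1: numerator = 4, denominator = 12 + j1.
|T(j1)| = |4| / |12 + j1| = 4 / 12.042 ≈ 0.3322.

|T(j1)| ≈ 0.3322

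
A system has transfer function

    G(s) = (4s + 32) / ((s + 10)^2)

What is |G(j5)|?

Substitute s = j5: numerator = 32 + j20, denominator = 75 + j100.
|G(j5)| = |32 + j20| / |75 + j100| = 37.736 / 125 ≈ 0.3019.

|G(j5)| ≈ 0.3019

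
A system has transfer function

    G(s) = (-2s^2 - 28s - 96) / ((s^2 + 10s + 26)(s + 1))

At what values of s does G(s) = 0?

Set the numerator to zero: -2s^2 - 28s - 96 = 0, i.e. -2·(s^2 + 14s + 48) = 0.
Factoring: (s + 6)(s + 8) = 0.

s = -6, -8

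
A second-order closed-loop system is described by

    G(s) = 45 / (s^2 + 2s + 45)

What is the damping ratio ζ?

Compare the denominator to the standard form s^2 + 2ζωₙs + ωₙ².
ωₙ² = 45, so ωₙ = √45 ≈ 6.708 rad/s.
2ζωₙ = 2, so ζ = 2/(2·√45) ≈ 0.1491.

ζ ≈ 0.1491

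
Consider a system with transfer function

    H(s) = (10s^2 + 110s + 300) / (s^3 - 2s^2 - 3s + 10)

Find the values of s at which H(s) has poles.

The poles are the roots of the denominator s^3 - 2s^2 - 3s + 10 = 0.
Trying s = -2: the polynomial evaluates to 0, so (s + 2) is a factor.
Dividing out leaves s^2 - 4s + 5 = 0.
The quadratic formula then gives s = 2 ± 1j.

s = 2 + j, 2 - j, -2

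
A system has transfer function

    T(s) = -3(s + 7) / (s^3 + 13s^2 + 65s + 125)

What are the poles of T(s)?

s = -4 ± 3j, -5

The poles are the roots of the denominator s^3 + 13s^2 + 65s + 125 = 0.
Trying s = -5: the polynomial evaluates to 0, so (s + 5) is a factor.
Dividing out leaves s^2 + 8s + 25 = 0.
The quadratic formula then gives s = -4 ± 3j.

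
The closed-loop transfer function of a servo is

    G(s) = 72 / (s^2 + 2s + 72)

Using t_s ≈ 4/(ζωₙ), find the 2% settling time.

t_s ≈ 4 s

Comparing s^2 + 2s + 72 to s^2 + 2ζωₙs + ωₙ²: ωₙ = √72 ≈ 8.485 rad/s and ζ = 2/(2·√72) ≈ 0.1179.
ζωₙ = 2/2 = 1, so t_s ≈ 4/(ζωₙ) = 4/1 = 4 s.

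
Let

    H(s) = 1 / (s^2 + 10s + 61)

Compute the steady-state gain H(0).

Set s = 0: H(0) = (1) / (61) = 1/61.

H(0) = 1/61 ≈ 0.01639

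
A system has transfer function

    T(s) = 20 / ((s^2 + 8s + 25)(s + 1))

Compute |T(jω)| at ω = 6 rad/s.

Substitute s = j6: numerator = 20, denominator = -299 - j18.
|T(j6)| = |20| / |-299 - j18| = 20 / 299.54 ≈ 0.06677.

|T(j6)| ≈ 0.06677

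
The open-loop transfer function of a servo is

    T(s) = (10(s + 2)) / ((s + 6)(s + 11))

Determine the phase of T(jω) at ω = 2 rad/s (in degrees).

∠T(j2) ≈ 16.26°

At s = j2: numerator = 20 + j20, denominator = 62 + j34.
∠T = ∠num − ∠den = 45° − (28.740°) = 16.26°.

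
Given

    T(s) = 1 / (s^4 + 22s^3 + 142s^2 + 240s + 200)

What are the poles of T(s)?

The poles are the roots of the denominator s^4 + 22s^3 + 142s^2 + 240s + 200 = 0.
Trying s = -10: the polynomial evaluates to 0, so (s + 10) is a factor.
Dividing out leaves s^3 + 12s^2 + 22s + 20 = 0.
This factors further as (s + 10)(s^2 + 2s + 2) = 0.

s = -10, -10, -1 + j, -1 - j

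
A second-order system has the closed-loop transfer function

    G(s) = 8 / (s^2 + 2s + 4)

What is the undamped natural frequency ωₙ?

Compare the denominator to the standard form s^2 + 2ζωₙs + ωₙ².
ωₙ² = 4, so ωₙ = 2 rad/s.

ωₙ = 2 rad/s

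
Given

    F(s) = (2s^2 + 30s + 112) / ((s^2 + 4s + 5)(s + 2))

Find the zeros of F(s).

s = -8, -7

Set the numerator to zero: 2s^2 + 30s + 112 = 0, i.e. 2·(s^2 + 15s + 56) = 0.
Factoring: (s + 8)(s + 7) = 0.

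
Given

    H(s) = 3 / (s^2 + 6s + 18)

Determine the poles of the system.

The poles are the roots of the denominator s^2 + 6s + 18 = 0.
Using the quadratic formula: s = (-6 ± √(-36))/2 = -3 ± 3j.

s = -3 + 3j, -3 - 3j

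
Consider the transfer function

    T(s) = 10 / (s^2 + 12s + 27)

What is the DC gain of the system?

Set s = 0: T(0) = (10) / (27) = 10/27.

T(0) = 10/27 ≈ 0.3704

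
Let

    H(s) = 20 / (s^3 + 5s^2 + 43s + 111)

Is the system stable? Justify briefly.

stable

The denominator s^3 + 5s^2 + 43s + 111 factors as (s^2 + 2s + 37)(s + 3), giving poles at s = -1 ± 6j, -3.
Since all poles lie strictly in the left half-plane, the system is stable.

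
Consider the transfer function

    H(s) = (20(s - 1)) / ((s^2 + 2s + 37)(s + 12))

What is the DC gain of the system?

H(0) = -5/111 ≈ -0.04505

At s = 0 each factor (s + a) contributes a and each (s^2 + bs + c) contributes c.
H(0) = 20·(-1) / ((37) · (12)) = -20/444 = -5/111.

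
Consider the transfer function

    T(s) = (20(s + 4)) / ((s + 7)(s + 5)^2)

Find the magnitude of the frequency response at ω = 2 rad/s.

|T(j2)| ≈ 0.4237

Substitute s = j2: numerator = 80 + j40, denominator = 107 + j182.
|T(j2)| = |80 + j40| / |107 + j182| = 89.443 / 211.12 ≈ 0.4237.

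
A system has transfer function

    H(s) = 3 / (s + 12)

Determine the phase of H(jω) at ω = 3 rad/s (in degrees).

At s = j3: numerator = 3, denominator = 12 + j3.
∠H = ∠num − ∠den = 0° − (14.036°) = -14.04°.

∠H(j3) ≈ -14.04°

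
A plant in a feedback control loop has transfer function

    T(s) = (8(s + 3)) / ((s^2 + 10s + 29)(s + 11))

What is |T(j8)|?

|T(j8)| ≈ 0.05755

Substitute s = j8: numerator = 24 + j64, denominator = -1025 + j600.
|T(j8)| = |24 + j64| / |-1025 + j600| = 68.352 / 1187.7 ≈ 0.05755.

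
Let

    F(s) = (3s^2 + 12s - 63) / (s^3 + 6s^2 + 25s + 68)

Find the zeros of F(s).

Set the numerator to zero: 3s^2 + 12s - 63 = 0, i.e. 3·(s^2 + 4s - 21) = 0.
Factoring: (s - 3)(s + 7) = 0.

s = 3, -7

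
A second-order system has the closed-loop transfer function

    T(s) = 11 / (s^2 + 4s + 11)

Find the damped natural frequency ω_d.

ω_d ≈ 2.646 rad/s

Comparing s^2 + 4s + 11 to s^2 + 2ζωₙs + ωₙ²: ωₙ = √11 ≈ 3.317 rad/s and ζ = 4/(2·√11) ≈ 0.6030.
ζωₙ = 4/2 = 2, so ω_d = ωₙ√(1−ζ²) = √(ωₙ² − (ζωₙ)²) = √(11 − 2²) = √7 ≈ 2.646 rad/s.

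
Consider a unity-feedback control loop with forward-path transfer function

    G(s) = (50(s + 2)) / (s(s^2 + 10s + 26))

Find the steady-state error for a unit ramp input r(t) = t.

e_ss = 0.2600

G(s) has one pole at the origin.
This is a Type 1 system. Kv = lim_{s→0} s·G(s) = 100/26 = 50/13.
e_ss = 1/Kv = 1/(50/13) = 13/50 ≈ 0.2600.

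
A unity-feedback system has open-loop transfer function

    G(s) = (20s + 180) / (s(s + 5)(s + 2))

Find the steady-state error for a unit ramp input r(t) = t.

G(s) has one pole at the origin.
This is a Type 1 system. Kv = lim_{s→0} s·G(s) = 180/10 = 18.
e_ss = 1/Kv = 1/(18) = 1/18 ≈ 0.05556.

e_ss = 0.05556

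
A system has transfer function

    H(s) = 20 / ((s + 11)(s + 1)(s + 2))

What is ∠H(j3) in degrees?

∠H(j3) ≈ -143.1°

At s = j3: numerator = 20, denominator = -104 + j78.
∠H = ∠num − ∠den = 0° − (143.13°) = -143.1°.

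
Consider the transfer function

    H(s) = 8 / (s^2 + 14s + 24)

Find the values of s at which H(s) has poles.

The poles are the roots of the denominator s^2 + 14s + 24 = 0.
Factoring: (s + 2)(s + 12) = 0, so s = -2 and s = -12.

s = -2, -12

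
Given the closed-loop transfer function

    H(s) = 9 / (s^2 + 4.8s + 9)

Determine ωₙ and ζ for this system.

Compare the denominator to the standard form s^2 + 2ζωₙs + ωₙ².
ωₙ² = 9, so ωₙ = 3 rad/s.
2ζωₙ = 4.8, so ζ = 4.8/(2·3) = 0.8.
With ζ = 0.8 the response is underdamped.

ωₙ = 3 rad/s, ζ = 0.8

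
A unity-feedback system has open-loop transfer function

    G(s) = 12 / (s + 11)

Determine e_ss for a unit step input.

G(s) has no poles at the origin.
This is a Type 0 system. Kp = lim_{s→0} G(s) = 12/11.
e_ss = 1/(1 + Kp) = 1/(1 + 12/11) = 11/23 ≈ 0.4783.

e_ss = 0.4783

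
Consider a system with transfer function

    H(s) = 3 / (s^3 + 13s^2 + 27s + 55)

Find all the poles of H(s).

s = -1 ± 2j, -11

The poles are the roots of the denominator s^3 + 13s^2 + 27s + 55 = 0.
Trying s = -11: the polynomial evaluates to 0, so (s + 11) is a factor.
Dividing out leaves s^2 + 2s + 5 = 0.
The quadratic formula then gives s = -1 ± 2j.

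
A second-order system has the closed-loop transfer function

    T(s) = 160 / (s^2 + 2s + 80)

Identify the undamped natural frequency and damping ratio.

ωₙ ≈ 8.944 rad/s, ζ ≈ 0.1118

Compare the denominator to the standard form s^2 + 2ζωₙs + ωₙ².
ωₙ² = 80, so ωₙ = √80 ≈ 8.944 rad/s.
2ζωₙ = 2, so ζ = 2/(2·√80) ≈ 0.1118.
With ζ = 0.1118 the response is underdamped.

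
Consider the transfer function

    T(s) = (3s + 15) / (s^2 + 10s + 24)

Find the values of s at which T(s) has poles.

s = -4, -6

The poles are the roots of the denominator s^2 + 10s + 24 = 0.
Factoring: (s + 4)(s + 6) = 0, so s = -4 and s = -6.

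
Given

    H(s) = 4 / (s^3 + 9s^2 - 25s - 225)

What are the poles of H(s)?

s = -9, -5, 5

The poles are the roots of the denominator s^3 + 9s^2 - 25s - 225 = 0.
Trying s = -9: the polynomial evaluates to 0, so (s + 9) is a factor.
Dividing out leaves s^2 - 25 = 0.
Factoring the quadratic: (s + 5)(s - 5) = 0.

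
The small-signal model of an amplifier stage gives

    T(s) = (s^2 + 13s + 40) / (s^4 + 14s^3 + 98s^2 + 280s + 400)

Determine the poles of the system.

s = -2 ± 2j, -5 ± 5j

The poles are the roots of the denominator s^4 + 14s^3 + 98s^2 + 280s + 400 = 0.
No real roots exist; factor into two real quadratics: (s^2 + 4s + 8)(s^2 + 10s + 50) = 0.
Each quadratic gives a conjugate pair via the quadratic formula.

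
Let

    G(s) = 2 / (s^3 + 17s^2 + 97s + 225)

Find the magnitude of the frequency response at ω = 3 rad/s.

Substitute s = j3: numerator = 2, denominator = 72 + j264.
|G(j3)| = |2| / |72 + j264| = 2 / 273.64 ≈ 0.007309.

|G(j3)| ≈ 0.007309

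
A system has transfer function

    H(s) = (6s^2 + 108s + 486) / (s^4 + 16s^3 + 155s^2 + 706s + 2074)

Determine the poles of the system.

The poles are the roots of the denominator s^4 + 16s^3 + 155s^2 + 706s + 2074 = 0.
No real roots exist; factor into two real quadratics: (s^2 + 6s + 34)(s^2 + 10s + 61) = 0.
Each quadratic gives a conjugate pair via the quadratic formula.

s = -3 ± 5j, -5 ± 6j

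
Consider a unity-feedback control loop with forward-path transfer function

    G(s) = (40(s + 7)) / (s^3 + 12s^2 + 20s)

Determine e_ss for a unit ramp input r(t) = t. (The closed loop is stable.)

e_ss = 0.07143

G(s) has one pole at the origin.
This is a Type 1 system. Kv = lim_{s→0} s·G(s) = 280/20 = 14.
e_ss = 1/Kv = 1/(14) = 1/14 ≈ 0.07143.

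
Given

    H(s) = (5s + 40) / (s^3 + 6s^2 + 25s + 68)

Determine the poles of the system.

The poles are the roots of the denominator s^3 + 6s^2 + 25s + 68 = 0.
Trying s = -4: the polynomial evaluates to 0, so (s + 4) is a factor.
Dividing out leaves s^2 + 2s + 17 = 0.
The quadratic formula then gives s = -1 ± 4j.

s = -1 ± 4j, -4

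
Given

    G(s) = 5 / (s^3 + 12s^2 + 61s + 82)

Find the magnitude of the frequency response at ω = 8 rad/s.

|G(j8)| ≈ 0.007284

Substitute s = j8: numerator = 5, denominator = -686 - j24.
|G(j8)| = |5| / |-686 - j24| = 5 / 686.42 ≈ 0.007284.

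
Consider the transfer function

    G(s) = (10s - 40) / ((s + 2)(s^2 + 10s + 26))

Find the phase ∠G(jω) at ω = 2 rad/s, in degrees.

∠G(j2) ≈ 66.16°

At s = j2: numerator = -40 + j20, denominator = 4 + j84.
∠G = ∠num − ∠den = 153.43° − (87.274°) = 66.16°.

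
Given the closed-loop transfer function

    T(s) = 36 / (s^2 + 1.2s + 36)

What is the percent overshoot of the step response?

Comparing s^2 + 1.2s + 36 to s^2 + 2ζωₙs + ωₙ²: ωₙ = 6 rad/s and ζ = 1.2/(2·6) = 0.1.
%OS = 100·exp(−πζ/√(1−ζ²)) = 100·exp(−π·0.1/√(1−0.1²)) ≈ 72.9%.

%OS ≈ 72.9%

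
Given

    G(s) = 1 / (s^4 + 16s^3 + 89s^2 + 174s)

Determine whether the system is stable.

The denominator s^4 + 16s^3 + 89s^2 + 174s factors as s(s + 6)(s^2 + 10s + 29), giving poles at s = 0, -6, -5 + 2j, -5 - 2j.
Since the simple pole(s) at s = 0 lie on the jω-axis with none in the right half-plane, the system is marginally stable.

marginally stable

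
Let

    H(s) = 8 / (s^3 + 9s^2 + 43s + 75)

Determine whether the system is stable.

The denominator s^3 + 9s^2 + 43s + 75 factors as (s^2 + 6s + 25)(s + 3), giving poles at s = -3 ± 4j, -3.
Since all poles lie strictly in the left half-plane, the system is stable.

stable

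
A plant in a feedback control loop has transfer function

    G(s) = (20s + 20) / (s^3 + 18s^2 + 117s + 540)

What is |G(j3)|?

|G(j3)| ≈ 0.1270

Substitute s = j3: numerator = 20 + j60, denominator = 378 + j324.
|G(j3)| = |20 + j60| / |378 + j324| = 63.246 / 497.86 ≈ 0.1270.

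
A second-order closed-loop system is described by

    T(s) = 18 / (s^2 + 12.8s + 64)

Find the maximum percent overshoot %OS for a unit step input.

Comparing s^2 + 12.8s + 64 to s^2 + 2ζωₙs + ωₙ²: ωₙ = 8 rad/s and ζ = 12.8/(2·8) = 0.8.
%OS = 100·exp(−πζ/√(1−ζ²)) = 100·exp(−π·0.8/√(1−0.8²)) ≈ 1.52%.

%OS ≈ 1.52%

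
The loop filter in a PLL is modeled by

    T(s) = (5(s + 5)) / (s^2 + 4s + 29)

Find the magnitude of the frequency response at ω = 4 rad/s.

|T(j4)| ≈ 1.553

Substitute s = j4: numerator = 25 + j20, denominator = 13 + j16.
|T(j4)| = |25 + j20| / |13 + j16| = 32.016 / 20.616 ≈ 1.553.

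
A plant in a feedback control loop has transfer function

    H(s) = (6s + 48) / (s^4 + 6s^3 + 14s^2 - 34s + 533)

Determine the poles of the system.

s = 2 ± 3j, -5 ± 4j

The poles are the roots of the denominator s^4 + 6s^3 + 14s^2 - 34s + 533 = 0.
No real roots exist; factor into two real quadratics: (s^2 - 4s + 13)(s^2 + 10s + 41) = 0.
Each quadratic gives a conjugate pair via the quadratic formula.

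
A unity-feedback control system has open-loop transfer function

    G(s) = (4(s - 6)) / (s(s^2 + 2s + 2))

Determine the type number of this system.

The denominator has 1 factor of s at the origin (free integrator), so this is a Type 1 system.

Type 1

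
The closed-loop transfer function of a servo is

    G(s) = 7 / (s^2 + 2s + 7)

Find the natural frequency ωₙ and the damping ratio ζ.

ωₙ ≈ 2.646 rad/s, ζ ≈ 0.3780

Compare the denominator to the standard form s^2 + 2ζωₙs + ωₙ².
ωₙ² = 7, so ωₙ = √7 ≈ 2.646 rad/s.
2ζωₙ = 2, so ζ = 2/(2·√7) ≈ 0.3780.
With ζ = 0.3780 the response is underdamped.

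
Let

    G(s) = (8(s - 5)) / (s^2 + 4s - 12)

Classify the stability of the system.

The denominator s^2 + 4s - 12 factors as (s + 6)(s - 2), giving poles at s = -6, 2.
Since the pole(s) at s = 2 lie in the right half-plane, the system is unstable.

unstable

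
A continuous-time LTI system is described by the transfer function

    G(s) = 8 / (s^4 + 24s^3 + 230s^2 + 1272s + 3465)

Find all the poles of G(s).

The poles are the roots of the denominator s^4 + 24s^3 + 230s^2 + 1272s + 3465 = 0.
Trying s = -7: the polynomial evaluates to 0, so (s + 7) is a factor.
Dividing out leaves s^3 + 17s^2 + 111s + 495 = 0.
This factors further as (s^2 + 6s + 45)(s + 11) = 0.

s = -7, -3 + 6j, -3 - 6j, -11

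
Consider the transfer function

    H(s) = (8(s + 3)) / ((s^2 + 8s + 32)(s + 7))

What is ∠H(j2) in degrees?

∠H(j2) ≈ -12.00°

At s = j2: numerator = 24 + j16, denominator = 164 + j168.
∠H = ∠num − ∠den = 33.690° − (45.690°) = -12.00°.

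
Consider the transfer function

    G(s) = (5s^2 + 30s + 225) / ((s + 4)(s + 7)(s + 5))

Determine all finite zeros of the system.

s = -3 + 6j, -3 - 6j

Set the numerator to zero: 5s^2 + 30s + 225 = 0, i.e. 5·(s^2 + 6s + 45) = 0.
Factoring: (s^2 + 6s + 45) = 0.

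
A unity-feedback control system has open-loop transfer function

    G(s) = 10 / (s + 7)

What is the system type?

The denominator has no factor of s at the origin — no free integrator — so this is a Type 0 system.

Type 0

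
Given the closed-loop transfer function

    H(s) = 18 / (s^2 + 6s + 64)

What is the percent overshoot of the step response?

Comparing s^2 + 6s + 64 to s^2 + 2ζωₙs + ωₙ²: ωₙ = 8 rad/s and ζ = 6/(2·8) = 0.375.
%OS = 100·exp(−πζ/√(1−ζ²)) = 100·exp(−π·0.375/√(1−0.375²)) ≈ 28.1%.

%OS ≈ 28.1%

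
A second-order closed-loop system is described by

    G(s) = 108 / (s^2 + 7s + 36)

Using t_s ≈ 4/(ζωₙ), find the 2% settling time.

Comparing s^2 + 7s + 36 to s^2 + 2ζωₙs + ωₙ²: ωₙ = 6 rad/s and ζ = 7/(2·6) ≈ 0.5833.
ζωₙ = 7/2 = 3.5, so t_s ≈ 4/(ζωₙ) = 4/3.5 ≈ 1.143 s.

t_s ≈ 1.143 s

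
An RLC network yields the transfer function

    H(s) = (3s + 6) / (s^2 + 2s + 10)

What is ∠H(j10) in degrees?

At s = j10: numerator = 6 + j30, denominator = -90 + j20.
∠H = ∠num − ∠den = 78.690° − (167.47°) = -88.78°.

∠H(j10) ≈ -88.78°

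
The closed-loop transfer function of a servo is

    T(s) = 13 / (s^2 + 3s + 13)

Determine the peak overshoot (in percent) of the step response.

Comparing s^2 + 3s + 13 to s^2 + 2ζωₙs + ωₙ²: ωₙ = √13 ≈ 3.606 rad/s and ζ = 3/(2·√13) ≈ 0.4160.
%OS = 100·exp(−πζ/√(1−ζ²)) = 100·exp(−π·0.4160/√(1−0.4160²)) ≈ 23.8%.

%OS ≈ 23.8%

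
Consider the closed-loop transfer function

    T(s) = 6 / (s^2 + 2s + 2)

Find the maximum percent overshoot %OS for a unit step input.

%OS ≈ 4.32%

Comparing s^2 + 2s + 2 to s^2 + 2ζωₙs + ωₙ²: ωₙ = √2 ≈ 1.414 rad/s and ζ = 2/(2·√2) ≈ 0.7071.
%OS = 100·exp(−πζ/√(1−ζ²)) = 100·exp(−π·0.7071/√(1−0.7071²)) ≈ 4.32%.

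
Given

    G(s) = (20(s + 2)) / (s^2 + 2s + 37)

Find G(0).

G(0) = 40/37 ≈ 1.081

At s = 0 each factor (s + a) contributes a and each (s^2 + bs + c) contributes c.
G(0) = 20·(2) / ((37)) = 40/37 = 40/37.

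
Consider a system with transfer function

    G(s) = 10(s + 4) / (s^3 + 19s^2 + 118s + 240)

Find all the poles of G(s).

The poles are the roots of the denominator s^3 + 19s^2 + 118s + 240 = 0.
Trying s = -8: the polynomial evaluates to 0, so (s + 8) is a factor.
Dividing out leaves s^2 + 11s + 30 = 0.
Factoring the quadratic: (s + 6)(s + 5) = 0.

s = -8, -6, -5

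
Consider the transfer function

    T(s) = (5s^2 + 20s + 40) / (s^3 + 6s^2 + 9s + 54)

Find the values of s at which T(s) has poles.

s = 3j, -3j, -6

The poles are the roots of the denominator s^3 + 6s^2 + 9s + 54 = 0.
Trying s = -6: the polynomial evaluates to 0, so (s + 6) is a factor.
Dividing out leaves s^2 + 9 = 0.
The quadratic formula then gives s = 0 ± 3j.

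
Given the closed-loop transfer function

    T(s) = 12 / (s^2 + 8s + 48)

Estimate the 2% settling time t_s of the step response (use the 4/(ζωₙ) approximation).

Comparing s^2 + 8s + 48 to s^2 + 2ζωₙs + ωₙ²: ωₙ = √48 ≈ 6.928 rad/s and ζ = 8/(2·√48) ≈ 0.5774.
ζωₙ = 8/2 = 4, so t_s ≈ 4/(ζωₙ) = 4/4 = 1 s.

t_s ≈ 1 s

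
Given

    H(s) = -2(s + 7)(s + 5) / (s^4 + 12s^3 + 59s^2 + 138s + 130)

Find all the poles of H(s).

The poles are the roots of the denominator s^4 + 12s^3 + 59s^2 + 138s + 130 = 0.
No real roots exist; factor into two real quadratics: (s^2 + 6s + 10)(s^2 + 6s + 13) = 0.
Each quadratic gives a conjugate pair via the quadratic formula.

s = -3 + j, -3 - j, -3 + 2j, -3 - 2j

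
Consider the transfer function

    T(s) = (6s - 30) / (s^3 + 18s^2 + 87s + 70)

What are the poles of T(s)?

s = -1, -10, -7

The poles are the roots of the denominator s^3 + 18s^2 + 87s + 70 = 0.
Trying s = -1: the polynomial evaluates to 0, so (s + 1) is a factor.
Dividing out leaves s^2 + 17s + 70 = 0.
Factoring the quadratic: (s + 10)(s + 7) = 0.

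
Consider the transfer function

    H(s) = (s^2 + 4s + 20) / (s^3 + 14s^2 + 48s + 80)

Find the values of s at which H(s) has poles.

s = -2 ± 2j, -10

The poles are the roots of the denominator s^3 + 14s^2 + 48s + 80 = 0.
Trying s = -10: the polynomial evaluates to 0, so (s + 10) is a factor.
Dividing out leaves s^2 + 4s + 8 = 0.
The quadratic formula then gives s = -2 ± 2j.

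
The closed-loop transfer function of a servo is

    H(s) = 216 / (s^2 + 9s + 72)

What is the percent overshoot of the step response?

%OS ≈ 14.0%

Comparing s^2 + 9s + 72 to s^2 + 2ζωₙs + ωₙ²: ωₙ = √72 ≈ 8.485 rad/s and ζ = 9/(2·√72) ≈ 0.5303.
%OS = 100·exp(−πζ/√(1−ζ²)) = 100·exp(−π·0.5303/√(1−0.5303²)) ≈ 14.0%.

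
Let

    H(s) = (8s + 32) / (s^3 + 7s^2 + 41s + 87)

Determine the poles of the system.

s = -2 ± 5j, -3

The poles are the roots of the denominator s^3 + 7s^2 + 41s + 87 = 0.
Trying s = -3: the polynomial evaluates to 0, so (s + 3) is a factor.
Dividing out leaves s^2 + 4s + 29 = 0.
The quadratic formula then gives s = -2 ± 5j.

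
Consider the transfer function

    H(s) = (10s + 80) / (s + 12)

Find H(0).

Set s = 0: H(0) = (80) / (12) = 20/3.

H(0) = 20/3 ≈ 6.667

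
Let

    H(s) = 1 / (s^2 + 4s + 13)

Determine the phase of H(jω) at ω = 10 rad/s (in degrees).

∠H(j10) ≈ -155.3°

At s = j10: numerator = 1, denominator = -87 + j40.
∠H = ∠num − ∠den = 0° − (155.31°) = -155.3°.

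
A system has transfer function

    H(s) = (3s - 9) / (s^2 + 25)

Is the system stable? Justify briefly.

marginally stable

The denominator s^2 + 25 factors as (s^2 + 25), giving poles at s = ±5j.
Since the simple pole(s) at s = 5j, -5j lie on the jω-axis with none in the right half-plane, the system is marginally stable.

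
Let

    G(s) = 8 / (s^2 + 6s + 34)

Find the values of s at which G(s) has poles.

s = -3 + 5j, -3 - 5j

The poles are the roots of the denominator s^2 + 6s + 34 = 0.
Using the quadratic formula: s = (-6 ± √(-100))/2 = -3 ± 5j.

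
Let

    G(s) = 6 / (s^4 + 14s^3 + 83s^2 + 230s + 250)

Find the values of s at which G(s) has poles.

The poles are the roots of the denominator s^4 + 14s^3 + 83s^2 + 230s + 250 = 0.
No real roots exist; factor into two real quadratics: (s^2 + 6s + 10)(s^2 + 8s + 25) = 0.
Each quadratic gives a conjugate pair via the quadratic formula.

s = -3 + j, -3 - j, -4 + 3j, -4 - 3j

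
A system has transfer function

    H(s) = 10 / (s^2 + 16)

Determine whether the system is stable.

The denominator s^2 + 16 factors as (s^2 + 16), giving poles at s = ±4j.
Since the simple pole(s) at s = ±4j lie on the jω-axis with none in the right half-plane, the system is marginally stable.

marginally stable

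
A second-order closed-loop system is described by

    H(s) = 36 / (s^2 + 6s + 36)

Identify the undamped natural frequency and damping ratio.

Compare the denominator to the standard form s^2 + 2ζωₙs + ωₙ².
ωₙ² = 36, so ωₙ = 6 rad/s.
2ζωₙ = 6, so ζ = 6/(2·6) = 0.5.

ωₙ = 6 rad/s, ζ = 0.5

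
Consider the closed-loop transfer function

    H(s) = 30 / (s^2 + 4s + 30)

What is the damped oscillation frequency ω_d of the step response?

Comparing s^2 + 4s + 30 to s^2 + 2ζωₙs + ωₙ²: ωₙ = √30 ≈ 5.477 rad/s and ζ = 4/(2·√30) ≈ 0.3651.
ζωₙ = 4/2 = 2, so ω_d = ωₙ√(1−ζ²) = √(ωₙ² − (ζωₙ)²) = √(30 − 2²) = √26 ≈ 5.099 rad/s.

ω_d ≈ 5.099 rad/s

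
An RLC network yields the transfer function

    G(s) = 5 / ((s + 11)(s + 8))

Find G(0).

G(0) = 5/88 ≈ 0.05682

Set s = 0: G(0) = (5) / (88) = 5/88.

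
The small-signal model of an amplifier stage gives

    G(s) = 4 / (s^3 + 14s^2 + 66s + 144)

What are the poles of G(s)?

The poles are the roots of the denominator s^3 + 14s^2 + 66s + 144 = 0.
Trying s = -8: the polynomial evaluates to 0, so (s + 8) is a factor.
Dividing out leaves s^2 + 6s + 18 = 0.
The quadratic formula then gives s = -3 ± 3j.

s = -3 ± 3j, -8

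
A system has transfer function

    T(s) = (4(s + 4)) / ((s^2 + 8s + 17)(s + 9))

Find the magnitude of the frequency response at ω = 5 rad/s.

|T(j5)| ≈ 0.06098

Substitute s = j5: numerator = 16 + j20, denominator = -272 + j320.
|T(j5)| = |16 + j20| / |-272 + j320| = 25.612 / 419.98 ≈ 0.06098.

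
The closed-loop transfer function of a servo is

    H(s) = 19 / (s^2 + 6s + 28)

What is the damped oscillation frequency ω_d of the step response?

ω_d ≈ 4.359 rad/s

Comparing s^2 + 6s + 28 to s^2 + 2ζωₙs + ωₙ²: ωₙ = √28 ≈ 5.292 rad/s and ζ = 6/(2·√28) ≈ 0.5669.
ζωₙ = 6/2 = 3, so ω_d = ωₙ√(1−ζ²) = √(ωₙ² − (ζωₙ)²) = √(28 − 3²) = √19 ≈ 4.359 rad/s.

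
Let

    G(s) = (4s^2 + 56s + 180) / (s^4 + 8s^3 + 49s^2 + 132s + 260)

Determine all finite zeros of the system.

s = -9, -5

Set the numerator to zero: 4s^2 + 56s + 180 = 0, i.e. 4·(s^2 + 14s + 45) = 0.
Factoring: (s + 9)(s + 5) = 0.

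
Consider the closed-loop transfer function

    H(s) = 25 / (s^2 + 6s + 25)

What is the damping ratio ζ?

ζ = 0.6

Compare the denominator to the standard form s^2 + 2ζωₙs + ωₙ².
ωₙ² = 25, so ωₙ = 5 rad/s.
2ζωₙ = 6, so ζ = 6/(2·5) = 0.6.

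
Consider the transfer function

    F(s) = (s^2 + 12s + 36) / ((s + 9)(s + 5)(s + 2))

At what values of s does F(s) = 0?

Set the numerator to zero: s^2 + 12s + 36 = 0.
Factoring: (s + 6)^2 = 0.

s = -6, -6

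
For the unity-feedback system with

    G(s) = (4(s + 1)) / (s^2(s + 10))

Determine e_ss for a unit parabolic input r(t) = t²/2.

e_ss = 2.500

G(s) has 2 poles at the origin.
This is a Type 2 system. Ka = lim_{s→0} s^2·G(s) = 4/10 = 2/5.
e_ss = 1/Ka = 1/(2/5) = 5/2 ≈ 2.500.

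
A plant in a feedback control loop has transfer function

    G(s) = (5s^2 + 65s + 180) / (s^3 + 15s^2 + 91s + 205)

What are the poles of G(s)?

The poles are the roots of the denominator s^3 + 15s^2 + 91s + 205 = 0.
Trying s = -5: the polynomial evaluates to 0, so (s + 5) is a factor.
Dividing out leaves s^2 + 10s + 41 = 0.
The quadratic formula then gives s = -5 ± 4j.

s = -5 ± 4j, -5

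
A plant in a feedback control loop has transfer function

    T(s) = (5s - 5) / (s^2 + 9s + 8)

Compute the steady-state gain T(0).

T(0) = -5/8 ≈ -0.6250

Set s = 0: T(0) = (-5) / (8) = -5/8.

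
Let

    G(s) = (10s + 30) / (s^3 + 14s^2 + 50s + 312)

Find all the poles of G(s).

s = -1 + 5j, -1 - 5j, -12

The poles are the roots of the denominator s^3 + 14s^2 + 50s + 312 = 0.
Trying s = -12: the polynomial evaluates to 0, so (s + 12) is a factor.
Dividing out leaves s^2 + 2s + 26 = 0.
The quadratic formula then gives s = -1 ± 5j.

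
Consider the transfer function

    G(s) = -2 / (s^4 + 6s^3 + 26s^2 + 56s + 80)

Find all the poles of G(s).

The poles are the roots of the denominator s^4 + 6s^3 + 26s^2 + 56s + 80 = 0.
No real roots exist; factor into two real quadratics: (s^2 + 4s + 8)(s^2 + 2s + 10) = 0.
Each quadratic gives a conjugate pair via the quadratic formula.

s = -2 ± 2j, -1 ± 3j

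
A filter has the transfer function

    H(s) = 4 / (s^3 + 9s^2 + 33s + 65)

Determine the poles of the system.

s = -2 ± 3j, -5

The poles are the roots of the denominator s^3 + 9s^2 + 33s + 65 = 0.
Trying s = -5: the polynomial evaluates to 0, so (s + 5) is a factor.
Dividing out leaves s^2 + 4s + 13 = 0.
The quadratic formula then gives s = -2 ± 3j.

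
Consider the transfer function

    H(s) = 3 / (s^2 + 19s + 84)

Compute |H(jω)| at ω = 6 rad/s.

|H(j6)| ≈ 0.02425

Substitute s = j6: numerator = 3, denominator = 48 + j114.
|H(j6)| = |3| / |48 + j114| = 3 / 123.69 ≈ 0.02425.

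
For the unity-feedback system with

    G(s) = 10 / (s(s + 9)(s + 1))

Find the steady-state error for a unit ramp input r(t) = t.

e_ss = 0.9000

G(s) has one pole at the origin.
This is a Type 1 system. Kv = lim_{s→0} s·G(s) = 10/9.
e_ss = 1/Kv = 1/(10/9) = 9/10 ≈ 0.9000.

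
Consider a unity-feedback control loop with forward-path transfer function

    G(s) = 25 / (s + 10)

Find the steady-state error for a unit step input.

e_ss = 0.2857

G(s) has no poles at the origin.
This is a Type 0 system. Kp = lim_{s→0} G(s) = 25/10 = 5/2.
e_ss = 1/(1 + Kp) = 1/(1 + 5/2) = 2/7 ≈ 0.2857.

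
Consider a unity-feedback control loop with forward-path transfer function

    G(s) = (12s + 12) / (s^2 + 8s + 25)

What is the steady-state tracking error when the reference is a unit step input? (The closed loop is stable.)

e_ss = 0.6757

G(s) has no poles at the origin.
This is a Type 0 system. Kp = lim_{s→0} G(s) = 12/25.
e_ss = 1/(1 + Kp) = 1/(1 + 12/25) = 25/37 ≈ 0.6757.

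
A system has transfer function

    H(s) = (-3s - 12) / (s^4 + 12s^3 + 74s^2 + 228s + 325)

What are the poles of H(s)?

The poles are the roots of the denominator s^4 + 12s^3 + 74s^2 + 228s + 325 = 0.
No real roots exist; factor into two real quadratics: (s^2 + 6s + 25)(s^2 + 6s + 13) = 0.
Each quadratic gives a conjugate pair via the quadratic formula.

s = -3 + 4j, -3 - 4j, -3 + 2j, -3 - 2j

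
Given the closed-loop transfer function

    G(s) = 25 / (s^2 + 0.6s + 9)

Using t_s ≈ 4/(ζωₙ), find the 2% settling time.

Comparing s^2 + 0.6s + 9 to s^2 + 2ζωₙs + ωₙ²: ωₙ = 3 rad/s and ζ = 0.6/(2·3) = 0.1.
ζωₙ = 0.6/2 = 0.3, so t_s ≈ 4/(ζωₙ) = 4/0.3 ≈ 13.33 s.

t_s ≈ 13.33 s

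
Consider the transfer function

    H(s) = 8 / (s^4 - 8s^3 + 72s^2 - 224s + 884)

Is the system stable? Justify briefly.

The denominator s^4 - 8s^3 + 72s^2 - 224s + 884 factors as (s^2 - 6s + 34)(s^2 - 2s + 26), giving poles at s = 3 + 5j, 3 - 5j, 1 + 5j, 1 - 5j.
Since the pole(s) at s = 3 ± 5j, 1 ± 5j lie in the right half-plane, the system is unstable.

unstable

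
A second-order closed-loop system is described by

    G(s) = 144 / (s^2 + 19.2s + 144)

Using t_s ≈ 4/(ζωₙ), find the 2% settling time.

t_s ≈ 0.4167 s

Comparing s^2 + 19.2s + 144 to s^2 + 2ζωₙs + ωₙ²: ωₙ = 12 rad/s and ζ = 19.2/(2·12) = 0.8.
ζωₙ = 19.2/2 = 9.6, so t_s ≈ 4/(ζωₙ) = 4/9.6 ≈ 0.4167 s.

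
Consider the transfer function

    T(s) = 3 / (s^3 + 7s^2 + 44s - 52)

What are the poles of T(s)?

The poles are the roots of the denominator s^3 + 7s^2 + 44s - 52 = 0.
Trying s = 1: the polynomial evaluates to 0, so (s - 1) is a factor.
Dividing out leaves s^2 + 8s + 52 = 0.
The quadratic formula then gives s = -4 ± 6j.

s = 1, -4 + 6j, -4 - 6j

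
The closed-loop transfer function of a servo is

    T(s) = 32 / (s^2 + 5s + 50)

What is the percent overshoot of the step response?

%OS ≈ 30.5%

Comparing s^2 + 5s + 50 to s^2 + 2ζωₙs + ωₙ²: ωₙ = √50 ≈ 7.071 rad/s and ζ = 5/(2·√50) ≈ 0.3536.
%OS = 100·exp(−πζ/√(1−ζ²)) = 100·exp(−π·0.3536/√(1−0.3536²)) ≈ 30.5%.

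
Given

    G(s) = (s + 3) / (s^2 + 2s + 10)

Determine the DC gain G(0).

G(0) = 3/10 ≈ 0.3000

At s = 0 each factor (s + a) contributes a and each (s^2 + bs + c) contributes c.
G(0) = 1·(3) / ((10)) = 3/10 = 3/10.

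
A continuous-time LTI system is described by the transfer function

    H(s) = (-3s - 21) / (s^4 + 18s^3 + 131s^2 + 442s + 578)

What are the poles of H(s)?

s = -5 ± 3j, -4 ± j

The poles are the roots of the denominator s^4 + 18s^3 + 131s^2 + 442s + 578 = 0.
No real roots exist; factor into two real quadratics: (s^2 + 10s + 34)(s^2 + 8s + 17) = 0.
Each quadratic gives a conjugate pair via the quadratic formula.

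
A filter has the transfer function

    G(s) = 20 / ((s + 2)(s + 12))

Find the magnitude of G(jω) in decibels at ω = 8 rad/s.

|G(j8)|_dB ≈ -15.5 dB

Substitute s = j8: numerator = 20, denominator = -40 + j112.
|G(j8)| = |20| / |-40 + j112| = 20 / 118.93 ≈ 0.1682.
In decibels: 20·log₁₀(0.1682) ≈ -15.5 dB.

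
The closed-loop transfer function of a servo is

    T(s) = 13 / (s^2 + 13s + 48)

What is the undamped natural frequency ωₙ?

Compare the denominator to the standard form s^2 + 2ζωₙs + ωₙ².
ωₙ² = 48, so ωₙ = √48 ≈ 6.928 rad/s.

ωₙ ≈ 6.928 rad/s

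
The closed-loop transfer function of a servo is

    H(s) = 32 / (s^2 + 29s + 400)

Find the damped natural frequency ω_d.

ω_d ≈ 13.77 rad/s

Comparing s^2 + 29s + 400 to s^2 + 2ζωₙs + ωₙ²: ωₙ = 20 rad/s and ζ = 29/(2·20) = 0.725.
ζωₙ = 29/2 = 14.5, so ω_d = ωₙ√(1−ζ²) = √(ωₙ² − (ζωₙ)²) = √(400 − 14.5²) = √189.75 ≈ 13.77 rad/s.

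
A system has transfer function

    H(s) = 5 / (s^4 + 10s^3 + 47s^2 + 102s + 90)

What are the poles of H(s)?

The poles are the roots of the denominator s^4 + 10s^3 + 47s^2 + 102s + 90 = 0.
No real roots exist; factor into two real quadratics: (s^2 + 6s + 18)(s^2 + 4s + 5) = 0.
Each quadratic gives a conjugate pair via the quadratic formula.

s = -3 + 3j, -3 - 3j, -2 + j, -2 - j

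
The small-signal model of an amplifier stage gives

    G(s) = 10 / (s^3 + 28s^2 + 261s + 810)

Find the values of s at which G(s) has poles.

s = -9, -10, -9

The poles are the roots of the denominator s^3 + 28s^2 + 261s + 810 = 0.
Trying s = -9: the polynomial evaluates to 0, so (s + 9) is a factor.
Dividing out leaves s^2 + 19s + 90 = 0.
Factoring the quadratic: (s + 10)(s + 9) = 0.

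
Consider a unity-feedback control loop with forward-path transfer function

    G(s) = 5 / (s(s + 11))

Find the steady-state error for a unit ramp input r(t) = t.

G(s) has one pole at the origin.
This is a Type 1 system. Kv = lim_{s→0} s·G(s) = 5/11.
e_ss = 1/Kv = 1/(5/11) = 11/5 ≈ 2.200.

e_ss = 2.200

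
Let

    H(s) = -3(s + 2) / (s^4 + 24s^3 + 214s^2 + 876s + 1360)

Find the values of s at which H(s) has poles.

The poles are the roots of the denominator s^4 + 24s^3 + 214s^2 + 876s + 1360 = 0.
Trying s = -10: the polynomial evaluates to 0, so (s + 10) is a factor.
Dividing out leaves s^3 + 14s^2 + 74s + 136 = 0.
This factors further as (s + 4)(s^2 + 10s + 34) = 0.

s = -10, -4, -5 + 3j, -5 - 3j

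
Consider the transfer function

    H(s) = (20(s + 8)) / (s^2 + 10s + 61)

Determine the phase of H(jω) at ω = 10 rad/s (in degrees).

At s = j10: numerator = 160 + j200, denominator = -39 + j100.
∠H = ∠num − ∠den = 51.340° − (111.31°) = -59.97°.

∠H(j10) ≈ -59.97°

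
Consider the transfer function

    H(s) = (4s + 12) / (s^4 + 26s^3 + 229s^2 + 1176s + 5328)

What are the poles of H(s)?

The poles are the roots of the denominator s^4 + 26s^3 + 229s^2 + 1176s + 5328 = 0.
Trying s = -12: the polynomial evaluates to 0, so (s + 12) is a factor.
Dividing out leaves s^3 + 14s^2 + 61s + 444 = 0.
This factors further as (s + 12)(s^2 + 2s + 37) = 0.

s = -12, -12, -1 ± 6j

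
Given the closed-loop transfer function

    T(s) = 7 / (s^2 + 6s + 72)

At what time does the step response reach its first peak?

t_p ≈ 0.3958 s

Comparing s^2 + 6s + 72 to s^2 + 2ζωₙs + ωₙ²: ωₙ = √72 ≈ 8.485 rad/s and ζ = 6/(2·√72) ≈ 0.3536.
ζωₙ = 6/2 = 3, so ω_d = ωₙ√(1−ζ²) = √(ωₙ² − (ζωₙ)²) = √(72 − 3²) = √63 ≈ 7.937 rad/s.
t_p = π/ω_d = π/7.937 ≈ 0.3958 s.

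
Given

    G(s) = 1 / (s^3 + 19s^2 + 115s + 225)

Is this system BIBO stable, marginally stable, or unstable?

stable

The denominator s^3 + 19s^2 + 115s + 225 factors as (s + 5)^2(s + 9), giving poles at s = -5, -5, -9.
Since all poles lie strictly in the left half-plane, the system is stable.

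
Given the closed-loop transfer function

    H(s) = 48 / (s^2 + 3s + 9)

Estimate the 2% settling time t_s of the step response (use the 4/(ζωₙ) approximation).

Comparing s^2 + 3s + 9 to s^2 + 2ζωₙs + ωₙ²: ωₙ = 3 rad/s and ζ = 3/(2·3) = 0.5.
ζωₙ = 3/2 = 1.5, so t_s ≈ 4/(ζωₙ) = 4/1.5 ≈ 2.667 s.

t_s ≈ 2.667 s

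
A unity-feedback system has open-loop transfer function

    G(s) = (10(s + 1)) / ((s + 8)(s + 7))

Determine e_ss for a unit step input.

G(s) has no poles at the origin.
This is a Type 0 system. Kp = lim_{s→0} G(s) = 10/56 = 5/28.
e_ss = 1/(1 + Kp) = 1/(1 + 5/28) = 28/33 ≈ 0.8485.

e_ss = 0.8485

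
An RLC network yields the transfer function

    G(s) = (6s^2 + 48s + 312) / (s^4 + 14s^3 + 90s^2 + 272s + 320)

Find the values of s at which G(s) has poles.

s = -3 + j, -3 - j, -4 + 4j, -4 - 4j

The poles are the roots of the denominator s^4 + 14s^3 + 90s^2 + 272s + 320 = 0.
No real roots exist; factor into two real quadratics: (s^2 + 6s + 10)(s^2 + 8s + 32) = 0.
Each quadratic gives a conjugate pair via the quadratic formula.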